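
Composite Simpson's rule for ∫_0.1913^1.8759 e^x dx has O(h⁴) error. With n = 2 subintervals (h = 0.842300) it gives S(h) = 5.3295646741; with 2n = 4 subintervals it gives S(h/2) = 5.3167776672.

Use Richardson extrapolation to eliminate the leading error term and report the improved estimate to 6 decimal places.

r = 4, so 2^r = 16.
16·5.3167776672 = 85.0684426752; subtract 5.3295646741 → 79.7388780011
(16·5.3167776672 − 5.3295646741)/(16 − 1) = 5.3159252001
Shift from A(h/2): −0.0008524671.

5.315925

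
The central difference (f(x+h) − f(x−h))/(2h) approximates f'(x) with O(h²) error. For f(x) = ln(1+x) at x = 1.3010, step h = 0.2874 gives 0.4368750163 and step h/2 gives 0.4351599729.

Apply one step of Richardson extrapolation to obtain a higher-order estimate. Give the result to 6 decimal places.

0.434588

Method order is 2; weight 2^2 = 4.
4×0.4351599729 − 0.4368750163 = 1.3037648753
Denominator 4 − 1 = 3.
Result: 0.4345882918
Gap between inputs: 1.715e-03; correction applied: −0.0005716811.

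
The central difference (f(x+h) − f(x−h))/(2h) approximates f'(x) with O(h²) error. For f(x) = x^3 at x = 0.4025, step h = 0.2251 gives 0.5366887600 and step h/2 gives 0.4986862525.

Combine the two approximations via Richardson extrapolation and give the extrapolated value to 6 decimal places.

0.486019

Leading term ∝ h^2; use weight 4 = 2^2.
Top: 4(0.4986862525) − (0.5366887600) = 1.4580562500
Divide by 2^2 − 1 = 3.
R = 1.4580562500/3 = 0.4860187500
Gap between inputs: 3.800e-02; correction applied: −0.0126675025.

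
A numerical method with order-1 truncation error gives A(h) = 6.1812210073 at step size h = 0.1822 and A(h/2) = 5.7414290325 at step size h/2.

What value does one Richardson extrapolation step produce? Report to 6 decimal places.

5.301637

Error is O(h^1); halving h shrinks it by 2^1 = 2.
Difference of the inputs: 5.7414290325 − 6.1812210073 = -0.4397919748
Correction (A(h/2) − A(h))/(2 − 1) = (-0.4397919748)/1 = -0.4397919748
R = 5.7414290325 − 0.4397919748 = 5.3016370577
Gap between inputs: 4.398e-01; correction applied: −0.4397919748.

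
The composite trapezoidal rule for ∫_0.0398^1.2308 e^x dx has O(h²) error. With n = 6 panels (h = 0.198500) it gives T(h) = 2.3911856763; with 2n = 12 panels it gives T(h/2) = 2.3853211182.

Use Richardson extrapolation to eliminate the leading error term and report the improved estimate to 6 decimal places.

Error is O(h^2); halving h shrinks it by 2^2 = 4.
A(h/2) − A(h) = 2.3853211182 − 2.3911856763 = -0.0058645581
Correction (A(h/2) − A(h))/(4 − 1) = (-0.0058645581)/3 = -0.0019548527
R = A(h/2) + (A(h/2) − A(h))/3 = 2.3853211182 − 0.0019548527 = 2.3833662655
Shift from A(h/2): −0.0019548527.

2.383366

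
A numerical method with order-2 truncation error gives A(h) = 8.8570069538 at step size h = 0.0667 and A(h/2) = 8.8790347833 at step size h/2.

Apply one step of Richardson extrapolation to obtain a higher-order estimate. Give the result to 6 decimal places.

8.886377

Leading term ∝ h^2; use weight 4 = 2^2.
4 × 8.8790347833 = 35.5161391332; subtract 8.8570069538 → 26.6591321794
Extrapolated: 26.6591321794 / 3 = 8.8863773931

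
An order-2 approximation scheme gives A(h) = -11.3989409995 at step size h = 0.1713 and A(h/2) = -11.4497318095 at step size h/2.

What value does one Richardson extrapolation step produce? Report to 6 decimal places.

Error is O(h^2); halving h shrinks it by 2^2 = 4.
4×(-11.4497318095) = -45.7989272380; subtract (-11.3989409995) → -34.3999862385
(-34.3999862385) ÷ 3 = -11.4666620795

-11.466662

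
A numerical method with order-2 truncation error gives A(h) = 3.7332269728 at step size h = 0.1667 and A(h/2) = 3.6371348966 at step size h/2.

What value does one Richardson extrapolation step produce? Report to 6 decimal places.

3.605104

The method has order 2: 2^2 = 4.
Top: 4(3.6371348966) − (3.7332269728) = 10.8153126136
Divide by 2^2 − 1 = 3.
Result: 3.6051042045
Correction |R − A(h/2)| = 3.203e-02; gap |A(h/2) − A(h)| = 9.609e-02.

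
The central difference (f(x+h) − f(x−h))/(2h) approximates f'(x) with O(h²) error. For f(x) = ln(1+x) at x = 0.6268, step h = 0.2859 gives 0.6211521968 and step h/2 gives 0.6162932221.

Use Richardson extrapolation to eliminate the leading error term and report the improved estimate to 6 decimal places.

r = 2: numerator weight 4, denominator 3.
4*0.6162932221 = 2.4651728884; 2.4651728884 − 0.6211521968 = 1.8440206916
Divide by 2^2 − 1 = 3.
Result: 0.6146735639

0.614674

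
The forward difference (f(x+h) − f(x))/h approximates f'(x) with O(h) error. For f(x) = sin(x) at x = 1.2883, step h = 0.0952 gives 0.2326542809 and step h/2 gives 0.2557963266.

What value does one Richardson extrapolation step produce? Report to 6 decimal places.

The method has order 1: 2^1 = 2.
Numerator 2×A(h/2) − A(h) = 2×0.2557963266 − 0.2326542809 = 0.2789383723
R = 0.2789383723/1 = 0.2789383723

0.278938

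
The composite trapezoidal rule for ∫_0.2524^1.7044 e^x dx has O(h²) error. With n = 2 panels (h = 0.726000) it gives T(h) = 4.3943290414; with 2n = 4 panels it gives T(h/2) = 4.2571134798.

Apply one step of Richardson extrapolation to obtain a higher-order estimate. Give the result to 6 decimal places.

4.211375

r = 2, so 2^r = 4.
Difference of the inputs: 4.2571134798 − 4.3943290414 = -0.1372155616
Divide by 2^2 − 1 = 3: (-0.1372155616)/3 = -0.0457385205
R = 4.2571134798 − 0.0457385205 = 4.2113749593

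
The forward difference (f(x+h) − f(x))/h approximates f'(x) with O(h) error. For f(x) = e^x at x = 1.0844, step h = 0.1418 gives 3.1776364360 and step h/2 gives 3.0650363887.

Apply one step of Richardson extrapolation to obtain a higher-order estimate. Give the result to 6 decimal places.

2.952436

Leading term ∝ h^1; use weight 2 = 2^1.
Numerator 2 × A(h/2) − A(h) = 2 × 3.0650363887 − 3.1776364360 = 2.9524363414
Extrapolated: 2.9524363414 / 1 = 2.9524363414
Gap between inputs: 1.126e-01; correction applied: −0.1126000473.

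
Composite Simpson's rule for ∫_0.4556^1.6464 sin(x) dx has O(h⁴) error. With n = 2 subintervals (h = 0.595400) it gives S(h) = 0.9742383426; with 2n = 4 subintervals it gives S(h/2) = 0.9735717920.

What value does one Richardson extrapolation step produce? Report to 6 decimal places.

0.973527

Leading term ∝ h^4; use weight 16 = 2^4.
Numerator 16 × A(h/2) − A(h) = 16 × 0.9735717920 − 0.9742383426 = 14.6029103294
Extrapolated: 14.6029103294 / 15 = 0.9735273553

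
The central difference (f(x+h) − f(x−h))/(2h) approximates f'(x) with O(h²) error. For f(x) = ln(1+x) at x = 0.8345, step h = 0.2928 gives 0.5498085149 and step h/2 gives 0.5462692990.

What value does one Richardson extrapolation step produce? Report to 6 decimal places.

0.545090

r = 2: numerator weight 4, denominator 3.
Weighted: 2.1850771960 − 0.5498085149 = 1.6352686811
Denominator 4 − 1 = 3.
So the Richardson estimate is 0.5450895604.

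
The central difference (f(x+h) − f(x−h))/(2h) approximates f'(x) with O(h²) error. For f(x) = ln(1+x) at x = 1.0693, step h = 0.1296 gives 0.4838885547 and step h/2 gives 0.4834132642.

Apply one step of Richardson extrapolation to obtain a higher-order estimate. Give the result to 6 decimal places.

With r = 2 the leading error scales as h^2, so the weight is 2^2 = 4.
2^2×A(h/2) = 1.9336530568; minus A(h) gives 1.4497645021.
Extrapolated: 1.4497645021 / 3 = 0.4832548340

0.483255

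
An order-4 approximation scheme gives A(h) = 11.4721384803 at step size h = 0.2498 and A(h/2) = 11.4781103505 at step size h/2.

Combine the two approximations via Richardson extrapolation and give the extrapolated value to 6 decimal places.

The method has order 4: 2^4 = 16.
16 × 11.4781103505 = 183.6497656080; 183.6497656080 − 11.4721384803 = 172.1776271277
172.1776271277 ÷ 15 = 11.4785084752

11.478508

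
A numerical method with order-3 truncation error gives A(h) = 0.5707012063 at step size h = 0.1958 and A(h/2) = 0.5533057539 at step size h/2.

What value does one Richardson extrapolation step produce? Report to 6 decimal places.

0.550821

Leading term ∝ h^3; use weight 8 = 2^3.
A(h/2) − A(h) = 0.5533057539 − 0.5707012063 = -0.0173954524
Correction (A(h/2) − A(h))/(8 − 1) = (-0.0173954524)/7 = -0.0024850646
R = A(h/2) + (A(h/2) − A(h))/7 = 0.5533057539 − 0.0024850646 = 0.5508206893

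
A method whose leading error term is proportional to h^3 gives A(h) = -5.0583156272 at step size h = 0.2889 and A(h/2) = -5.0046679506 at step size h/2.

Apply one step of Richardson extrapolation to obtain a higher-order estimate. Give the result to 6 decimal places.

r = 3, so 2^r = 8.
2^3×A(h/2) = -40.0373436048; minus A(h) gives -34.9790279776.
Divide by 2^3 − 1 = 7.
Result: -4.9970039968
Shift from A(h/2): +0.0076639538.

-4.997004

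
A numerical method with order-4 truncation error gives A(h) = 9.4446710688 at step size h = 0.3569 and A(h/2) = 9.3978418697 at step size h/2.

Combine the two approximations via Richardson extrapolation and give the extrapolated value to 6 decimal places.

The method has order 4: 2^4 = 16.
16×9.3978418697 − 9.4446710688 = 140.9207988464
(16×9.3978418697 − 9.4446710688)/(16 − 1) = 9.3947199231
Gap between inputs: 4.683e-02; correction applied: −0.0031219466.

9.394720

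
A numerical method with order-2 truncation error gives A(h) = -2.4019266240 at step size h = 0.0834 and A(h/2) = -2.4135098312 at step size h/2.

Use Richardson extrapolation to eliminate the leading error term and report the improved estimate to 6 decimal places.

-2.417371

Error is O(h^2); halving h shrinks it by 2^2 = 4.
4 × (-2.4135098312) = -9.6540393248; (-9.6540393248) − (-2.4019266240) = -7.2521127008
Denominator 4 − 1 = 3.
(-7.2521127008) ÷ 3 = -2.4173709003
Gap between inputs: 1.158e-02; correction applied: −0.0038610691.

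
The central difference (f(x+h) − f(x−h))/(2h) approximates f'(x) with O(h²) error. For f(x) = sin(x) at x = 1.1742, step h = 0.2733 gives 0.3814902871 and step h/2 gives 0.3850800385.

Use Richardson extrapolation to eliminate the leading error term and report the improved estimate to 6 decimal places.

Leading term ∝ h^2; use weight 4 = 2^2.
Numerator 4 × A(h/2) − A(h) = 4 × 0.3850800385 − 0.3814902871 = 1.1588298669
1.1588298669 ÷ 3 = 0.3862766223

0.386277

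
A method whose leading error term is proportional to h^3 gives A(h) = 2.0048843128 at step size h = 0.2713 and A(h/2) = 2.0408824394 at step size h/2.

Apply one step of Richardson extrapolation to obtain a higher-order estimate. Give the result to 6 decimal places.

2.046025

r = 3: numerator weight 8, denominator 7.
8*2.0408824394 = 16.3270595152; subtract 2.0048843128 → 14.3221752024
Divide by 2^3 − 1 = 7.
Extrapolated: 14.3221752024 / 7 = 2.0460250289
Shift from A(h/2): +0.0051425895.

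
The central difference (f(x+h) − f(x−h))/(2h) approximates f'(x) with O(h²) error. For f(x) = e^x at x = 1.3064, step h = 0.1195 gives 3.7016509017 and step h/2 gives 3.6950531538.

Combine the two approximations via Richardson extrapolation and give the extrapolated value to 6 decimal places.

Order 2 gives 2^r = 4 and 2^r − 1 = 3.
Weighted: 14.7802126152 − 3.7016509017 = 11.0785617135
Denominator 4 − 1 = 3.
R = 11.0785617135/3 = 3.6928539045
Correction |R − A(h/2)| = 2.199e-03; gap |A(h/2) − A(h)| = 6.598e-03.

3.692854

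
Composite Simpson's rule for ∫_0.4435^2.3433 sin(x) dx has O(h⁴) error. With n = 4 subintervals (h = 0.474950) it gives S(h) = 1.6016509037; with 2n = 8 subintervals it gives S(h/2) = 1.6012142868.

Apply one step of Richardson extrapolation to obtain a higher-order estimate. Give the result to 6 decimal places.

1.601185

Method order is 4; weight 2^4 = 16.
2^4×A(h/2) = 25.6194285888; minus A(h) gives 24.0177776851.
Divide by 2^4 − 1 = 15.
So the Richardson estimate is 1.6011851790.
Correction |R − A(h/2)| = 2.911e-05; gap |A(h/2) − A(h)| = 4.366e-04.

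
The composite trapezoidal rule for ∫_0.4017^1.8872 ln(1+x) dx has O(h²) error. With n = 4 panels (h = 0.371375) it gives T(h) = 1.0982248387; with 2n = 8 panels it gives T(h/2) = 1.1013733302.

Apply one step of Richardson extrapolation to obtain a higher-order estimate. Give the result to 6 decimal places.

Leading term ∝ h^2; use weight 4 = 2^2.
Top: 4(1.1013733302) − (1.0982248387) = 3.3072684821
3.3072684821 ÷ 3 = 1.1024228274
Gap between inputs: 3.148e-03; correction applied: +0.0010494972.

1.102423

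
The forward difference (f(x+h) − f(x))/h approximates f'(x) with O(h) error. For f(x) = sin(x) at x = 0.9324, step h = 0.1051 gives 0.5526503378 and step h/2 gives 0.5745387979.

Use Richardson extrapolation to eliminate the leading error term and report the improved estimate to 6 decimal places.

Order 1 gives 2^r = 2 and 2^r − 1 = 1.
Weighted: 1.1490775958 − 0.5526503378 = 0.5964272580
0.5964272580 ÷ 1 = 0.5964272580

0.596427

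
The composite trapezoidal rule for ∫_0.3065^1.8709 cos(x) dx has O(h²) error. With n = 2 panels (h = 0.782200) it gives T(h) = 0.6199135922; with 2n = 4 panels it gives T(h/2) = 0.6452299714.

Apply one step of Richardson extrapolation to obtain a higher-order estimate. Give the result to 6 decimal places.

0.653669

The method has order 2: 2^2 = 4.
4·0.6452299714 − 0.6199135922 = 1.9610062934
Divide by 2^2 − 1 = 3.
Result: 0.6536687645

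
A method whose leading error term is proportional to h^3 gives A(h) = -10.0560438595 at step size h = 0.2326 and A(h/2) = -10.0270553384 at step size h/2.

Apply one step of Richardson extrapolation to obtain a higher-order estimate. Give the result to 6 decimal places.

With r = 3 the leading error scales as h^3, so the weight is 2^3 = 8.
8*(-10.0270553384) = -80.2164427072; (-80.2164427072) − (-10.0560438595) = -70.1603988477
Divide by 2^3 − 1 = 7.
(-70.1603988477) ÷ 7 = -10.0229141211
Gap between inputs: 2.899e-02; correction applied: +0.0041412173.

-10.022914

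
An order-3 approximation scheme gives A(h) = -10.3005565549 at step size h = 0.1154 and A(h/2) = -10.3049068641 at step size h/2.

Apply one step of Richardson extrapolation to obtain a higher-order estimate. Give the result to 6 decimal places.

-10.305528

With r = 3 the leading error scales as h^3, so the weight is 2^3 = 8.
8·(-10.3049068641) = -82.4392549128; subtract (-10.3005565549) → -72.1386983579
Divide by 2^3 − 1 = 7.
(8·(-10.3049068641) − (-10.3005565549))/(8 − 1) = -10.3055283368
Correction |R − A(h/2)| = 6.215e-04; gap |A(h/2) − A(h)| = 4.350e-03.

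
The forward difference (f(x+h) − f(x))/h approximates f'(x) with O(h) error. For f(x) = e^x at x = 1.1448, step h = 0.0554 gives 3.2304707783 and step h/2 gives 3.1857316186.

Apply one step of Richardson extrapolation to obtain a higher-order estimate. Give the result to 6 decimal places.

The method has order 1: 2^1 = 2.
A(h/2) − A(h) = 3.1857316186 − 3.2304707783 = -0.0447391597
Correction (A(h/2) − A(h))/(2 − 1) = (-0.0447391597)/1 = -0.0447391597
R = 3.1857316186 − 0.0447391597 = 3.1409924589
Shift from A(h/2): −0.0447391597.

3.140992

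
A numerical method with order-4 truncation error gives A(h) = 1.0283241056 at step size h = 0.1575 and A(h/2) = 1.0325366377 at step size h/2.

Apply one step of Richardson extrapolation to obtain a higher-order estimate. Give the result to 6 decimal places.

The method has order 4: 2^4 = 16.
Numerator 16 × A(h/2) − A(h) = 16 × 1.0325366377 − 1.0283241056 = 15.4922620976
Denominator 16 − 1 = 15.
Extrapolated: 15.4922620976 / 15 = 1.0328174732
Shift from A(h/2): +0.0002808355.

1.032817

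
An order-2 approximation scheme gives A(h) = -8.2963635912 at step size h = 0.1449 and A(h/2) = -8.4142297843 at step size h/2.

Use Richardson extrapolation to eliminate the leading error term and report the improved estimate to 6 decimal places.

-8.453519

Leading term ∝ h^2; use weight 4 = 2^2.
4 × (-8.4142297843) = -33.6569191372; (-33.6569191372) − (-8.2963635912) = -25.3605555460
Divide by 2^2 − 1 = 3.
(-25.3605555460) ÷ 3 = -8.4535185153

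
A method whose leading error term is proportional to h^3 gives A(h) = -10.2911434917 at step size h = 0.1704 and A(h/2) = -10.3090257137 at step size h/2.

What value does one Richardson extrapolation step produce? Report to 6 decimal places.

r = 3: numerator weight 8, denominator 7.
8*(-10.3090257137) = -82.4722057096; (-82.4722057096) − (-10.2911434917) = -72.1810622179
Denominator 8 − 1 = 7.
So the Richardson estimate is -10.3115803168.

-10.311580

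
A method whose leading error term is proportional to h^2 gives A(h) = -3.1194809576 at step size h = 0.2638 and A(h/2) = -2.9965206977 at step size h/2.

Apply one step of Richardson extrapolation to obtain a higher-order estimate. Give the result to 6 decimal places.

The method has order 2: 2^2 = 4.
Numerator 4*A(h/2) − A(h) = 4*(-2.9965206977) − (-3.1194809576) = -8.8666018332
(4*(-2.9965206977) − (-3.1194809576))/(4 − 1) = -2.9555339444

-2.955534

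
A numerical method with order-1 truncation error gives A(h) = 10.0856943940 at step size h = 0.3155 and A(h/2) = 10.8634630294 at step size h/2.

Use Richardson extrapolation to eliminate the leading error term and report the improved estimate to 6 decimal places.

11.641232

Leading term ∝ h^1; use weight 2 = 2^1.
Top: 2(10.8634630294) − (10.0856943940) = 11.6412316648
Denominator 2 − 1 = 1.
So the Richardson estimate is 11.6412316648.
Gap between inputs: 7.778e-01; correction applied: +0.7777686354.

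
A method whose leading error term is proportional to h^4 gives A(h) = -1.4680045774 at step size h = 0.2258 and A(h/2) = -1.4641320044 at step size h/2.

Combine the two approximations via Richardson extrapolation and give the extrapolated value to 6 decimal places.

Method order is 4; weight 2^4 = 16.
Top: 16(-1.4641320044) − (-1.4680045774) = -21.9581074930
Denominator 16 − 1 = 15.
(-21.9581074930) ÷ 15 = -1.4638738329
Correction |R − A(h/2)| = 2.582e-04; gap |A(h/2) − A(h)| = 3.873e-03.

-1.463874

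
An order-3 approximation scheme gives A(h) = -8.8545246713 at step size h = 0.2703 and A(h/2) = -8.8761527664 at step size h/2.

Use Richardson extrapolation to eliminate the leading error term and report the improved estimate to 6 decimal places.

Method order is 3; weight 2^3 = 8.
Difference of the inputs: -8.8761527664 − (-8.8545246713) = -0.0216280951
Divide by 2^3 − 1 = 7: (-0.0216280951)/7 = -0.0030897279
R = A(h/2) + (A(h/2) − A(h))/7 = -8.8761527664 − 0.0030897279 = -8.8792424943
Gap between inputs: 2.163e-02; correction applied: −0.0030897279.

-8.879242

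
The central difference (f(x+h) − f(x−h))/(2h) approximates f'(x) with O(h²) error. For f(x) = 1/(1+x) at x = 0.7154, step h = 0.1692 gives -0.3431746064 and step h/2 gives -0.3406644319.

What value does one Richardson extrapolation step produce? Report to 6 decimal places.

r = 2: numerator weight 4, denominator 3.
2^2 × A(h/2) = -1.3626577276; minus A(h) gives -1.0194831212.
Denominator 4 − 1 = 3.
R = (-1.0194831212)/3 = -0.3398277071
Shift from A(h/2): +0.0008367248.

-0.339828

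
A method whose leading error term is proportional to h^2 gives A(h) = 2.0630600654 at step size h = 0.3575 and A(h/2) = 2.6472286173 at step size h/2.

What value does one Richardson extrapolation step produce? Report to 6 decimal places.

2.841951

r = 2: numerator weight 4, denominator 3.
4·2.6472286173 = 10.5889144692; subtract 2.0630600654 → 8.5258544038
(4·2.6472286173 − 2.0630600654)/(4 − 1) = 2.8419514679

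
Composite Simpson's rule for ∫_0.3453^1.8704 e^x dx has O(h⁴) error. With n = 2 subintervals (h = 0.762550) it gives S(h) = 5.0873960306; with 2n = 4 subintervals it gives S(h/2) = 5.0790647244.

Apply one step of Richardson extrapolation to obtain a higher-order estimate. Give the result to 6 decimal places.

5.078509

Order 4 gives 2^r = 16 and 2^r − 1 = 15.
16 × 5.0790647244 = 81.2650355904; 81.2650355904 − 5.0873960306 = 76.1776395598
R = 76.1776395598/15 = 5.0785093040
Correction |R − A(h/2)| = 5.554e-04; gap |A(h/2) − A(h)| = 8.331e-03.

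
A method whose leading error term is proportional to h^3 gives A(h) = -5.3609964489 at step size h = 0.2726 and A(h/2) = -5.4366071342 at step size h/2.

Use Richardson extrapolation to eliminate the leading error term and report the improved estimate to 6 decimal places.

-5.447409

Leading term ∝ h^3; use weight 8 = 2^3.
2^3*A(h/2) = -43.4928570736; minus A(h) gives -38.1318606247.
R = (-38.1318606247)/7 = -5.4474086607
Correction |R − A(h/2)| = 1.080e-02; gap |A(h/2) − A(h)| = 7.561e-02.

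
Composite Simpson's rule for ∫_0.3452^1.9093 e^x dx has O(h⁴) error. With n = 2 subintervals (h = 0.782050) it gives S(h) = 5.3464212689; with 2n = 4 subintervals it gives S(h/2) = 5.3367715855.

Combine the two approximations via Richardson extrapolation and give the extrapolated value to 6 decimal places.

5.336128

The method has order 4: 2^4 = 16.
Difference of the inputs: 5.3367715855 − 5.3464212689 = -0.0096496834
Correction (A(h/2) − A(h))/(16 − 1) = (-0.0096496834)/15 = -0.0006433122
R = 5.3367715855 − 0.0006433122 = 5.3361282733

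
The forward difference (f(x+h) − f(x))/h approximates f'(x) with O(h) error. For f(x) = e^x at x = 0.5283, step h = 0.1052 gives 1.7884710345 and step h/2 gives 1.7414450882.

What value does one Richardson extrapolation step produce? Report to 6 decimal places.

1.694419

r = 1: numerator weight 2, denominator 1.
2*1.7414450882 − 1.7884710345 = 1.6944191419
1.6944191419 ÷ 1 = 1.6944191419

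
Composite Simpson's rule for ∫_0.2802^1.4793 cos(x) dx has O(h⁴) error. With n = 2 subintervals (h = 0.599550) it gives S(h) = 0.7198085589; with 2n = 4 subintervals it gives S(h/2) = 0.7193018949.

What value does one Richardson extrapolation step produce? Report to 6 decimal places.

0.719268

r = 4: numerator weight 16, denominator 15.
16 × 0.7193018949 − 0.7198085589 = 10.7890217595
Denominator 16 − 1 = 15.
Extrapolated: 10.7890217595 / 15 = 0.7192681173
Shift from A(h/2): −0.0000337776.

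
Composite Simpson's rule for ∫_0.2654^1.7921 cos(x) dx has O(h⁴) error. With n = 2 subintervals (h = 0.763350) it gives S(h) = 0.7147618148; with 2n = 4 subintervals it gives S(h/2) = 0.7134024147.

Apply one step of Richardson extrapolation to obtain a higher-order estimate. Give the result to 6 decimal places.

0.713312

r = 4, so 2^r = 16.
16×0.7134024147 − 0.7147618148 = 10.6996768204
Extrapolated: 10.6996768204 / 15 = 0.7133117880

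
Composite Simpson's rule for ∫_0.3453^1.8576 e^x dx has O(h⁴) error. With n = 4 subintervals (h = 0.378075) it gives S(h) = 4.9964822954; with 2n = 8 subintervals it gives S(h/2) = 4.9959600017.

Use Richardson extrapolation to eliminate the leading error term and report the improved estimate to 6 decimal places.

r = 4: numerator weight 16, denominator 15.
2^4×A(h/2) = 79.9353600272; minus A(h) gives 74.9388777318.
(16×4.9959600017 − 4.9964822954)/(16 − 1) = 4.9959251821
Gap between inputs: 5.223e-04; correction applied: −0.0000348196.

4.995925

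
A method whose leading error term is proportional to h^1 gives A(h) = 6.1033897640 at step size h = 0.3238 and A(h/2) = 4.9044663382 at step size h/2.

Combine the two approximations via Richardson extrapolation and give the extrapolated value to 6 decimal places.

With r = 1 the leading error scales as h^1, so the weight is 2^1 = 2.
2 × 4.9044663382 = 9.8089326764; 9.8089326764 − 6.1033897640 = 3.7055429124
Denominator 2 − 1 = 1.
Result: 3.7055429124

3.705543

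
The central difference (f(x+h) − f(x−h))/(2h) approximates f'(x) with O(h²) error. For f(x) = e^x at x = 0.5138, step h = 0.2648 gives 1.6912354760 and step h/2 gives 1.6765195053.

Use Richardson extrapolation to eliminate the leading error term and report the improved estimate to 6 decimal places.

r = 2, so 2^r = 4.
Top: 4(1.6765195053) − (1.6912354760) = 5.0148425452
(4 × 1.6765195053 − 1.6912354760)/(4 − 1) = 1.6716141817
Correction |R − A(h/2)| = 4.905e-03; gap |A(h/2) − A(h)| = 1.472e-02.

1.671614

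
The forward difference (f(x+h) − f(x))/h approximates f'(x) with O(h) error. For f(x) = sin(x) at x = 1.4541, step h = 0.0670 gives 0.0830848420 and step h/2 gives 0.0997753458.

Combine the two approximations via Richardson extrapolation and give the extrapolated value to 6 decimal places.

0.116466

r = 1: numerator weight 2, denominator 1.
A(h/2) − A(h) = 0.0997753458 − 0.0830848420 = 0.0166905038
Correction (A(h/2) − A(h))/(2 − 1) = 0.0166905038/1 = 0.0166905038
R = 0.0997753458 + 0.0166905038 = 0.1164658496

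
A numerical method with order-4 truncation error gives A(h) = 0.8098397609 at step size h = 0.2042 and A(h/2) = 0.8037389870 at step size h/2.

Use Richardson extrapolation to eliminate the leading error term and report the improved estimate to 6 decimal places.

Order 4 gives 2^r = 16 and 2^r − 1 = 15.
A(h/2) − A(h) = 0.8037389870 − 0.8098397609 = -0.0061007739
Divide by 2^4 − 1 = 15: (-0.0061007739)/15 = -0.0004067183
R = A(h/2) + (A(h/2) − A(h))/15 = 0.8037389870 − 0.0004067183 = 0.8033322687
Gap between inputs: 6.101e-03; correction applied: −0.0004067183.

0.803332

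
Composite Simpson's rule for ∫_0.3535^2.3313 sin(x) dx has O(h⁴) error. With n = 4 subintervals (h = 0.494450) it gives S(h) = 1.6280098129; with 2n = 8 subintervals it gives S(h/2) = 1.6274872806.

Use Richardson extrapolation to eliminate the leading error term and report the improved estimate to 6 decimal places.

Method order is 4; weight 2^4 = 16.
16 × 1.6274872806 − 1.6280098129 = 24.4117866767
Extrapolated: 24.4117866767 / 15 = 1.6274524451
Gap between inputs: 5.225e-04; correction applied: −0.0000348355.

1.627452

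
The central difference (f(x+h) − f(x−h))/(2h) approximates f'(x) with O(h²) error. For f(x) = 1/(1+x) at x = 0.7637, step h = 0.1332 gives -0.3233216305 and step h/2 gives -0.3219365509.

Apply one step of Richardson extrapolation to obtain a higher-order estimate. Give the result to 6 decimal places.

With r = 2 the leading error scales as h^2, so the weight is 2^2 = 4.
4 × (-0.3219365509) = -1.2877462036; (-1.2877462036) − (-0.3233216305) = -0.9644245731
Extrapolated: (-0.9644245731) / 3 = -0.3214748577
Correction |R − A(h/2)| = 4.617e-04; gap |A(h/2) − A(h)| = 1.385e-03.

-0.321475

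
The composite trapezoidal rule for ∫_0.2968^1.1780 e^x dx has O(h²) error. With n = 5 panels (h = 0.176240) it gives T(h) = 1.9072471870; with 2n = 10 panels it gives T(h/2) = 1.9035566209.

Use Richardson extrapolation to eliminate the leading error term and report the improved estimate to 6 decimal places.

1.902326

Leading term ∝ h^2; use weight 4 = 2^2.
2^2 × A(h/2) = 7.6142264836; minus A(h) gives 5.7069792966.
5.7069792966 ÷ 3 = 1.9023264322
Gap between inputs: 3.691e-03; correction applied: −0.0012301887.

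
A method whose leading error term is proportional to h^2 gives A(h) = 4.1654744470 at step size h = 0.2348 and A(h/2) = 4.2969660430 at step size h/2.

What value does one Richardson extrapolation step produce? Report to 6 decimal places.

Order 2 gives 2^r = 4 and 2^r − 1 = 3.
Difference of the inputs: 4.2969660430 − 4.1654744470 = 0.1314915960
Correction (A(h/2) − A(h))/(4 − 1) = 0.1314915960/3 = 0.0438305320
R = 4.2969660430 + 0.0438305320 = 4.3407965750

4.340797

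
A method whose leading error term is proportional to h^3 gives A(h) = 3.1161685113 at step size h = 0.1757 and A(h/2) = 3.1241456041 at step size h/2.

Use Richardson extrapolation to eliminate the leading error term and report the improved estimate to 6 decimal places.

3.125285

r = 3: numerator weight 8, denominator 7.
Weighted: 24.9931648328 − 3.1161685113 = 21.8769963215
Denominator 8 − 1 = 7.
R = 21.8769963215/7 = 3.1252851888
Shift from A(h/2): +0.0011395847.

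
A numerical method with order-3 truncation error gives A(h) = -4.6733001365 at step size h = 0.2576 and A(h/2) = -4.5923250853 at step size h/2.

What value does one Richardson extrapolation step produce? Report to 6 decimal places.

-4.580757

Order 3 gives 2^r = 8 and 2^r − 1 = 7.
Numerator 8×A(h/2) − A(h) = 8×(-4.5923250853) − (-4.6733001365) = -32.0653005459
Divide by 2^3 − 1 = 7.
Extrapolated: (-32.0653005459) / 7 = -4.5807572208
Gap between inputs: 8.098e-02; correction applied: +0.0115678645.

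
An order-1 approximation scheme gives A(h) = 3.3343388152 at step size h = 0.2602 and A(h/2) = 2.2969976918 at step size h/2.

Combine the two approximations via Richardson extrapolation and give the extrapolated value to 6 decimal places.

1.259657

Leading term ∝ h^1; use weight 2 = 2^1.
2·2.2969976918 = 4.5939953836; subtract 3.3343388152 → 1.2596565684
Denominator 2 − 1 = 1.
So the Richardson estimate is 1.2596565684.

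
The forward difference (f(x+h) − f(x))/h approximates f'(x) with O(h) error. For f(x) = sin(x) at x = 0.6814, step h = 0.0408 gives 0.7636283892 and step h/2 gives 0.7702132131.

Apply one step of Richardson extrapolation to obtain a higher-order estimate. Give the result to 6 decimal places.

Method order is 1; weight 2^1 = 2.
Top: 2(0.7702132131) − (0.7636283892) = 0.7767980370
Denominator 2 − 1 = 1.
So the Richardson estimate is 0.7767980370.
Shift from A(h/2): +0.0065848239.

0.776798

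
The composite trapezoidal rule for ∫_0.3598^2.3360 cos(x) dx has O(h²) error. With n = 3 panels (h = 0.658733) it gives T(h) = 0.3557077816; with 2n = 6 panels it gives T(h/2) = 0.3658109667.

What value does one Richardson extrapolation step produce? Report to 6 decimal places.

Method order is 2; weight 2^2 = 4.
4 × 0.3658109667 = 1.4632438668; 1.4632438668 − 0.3557077816 = 1.1075360852
Divide by 2^2 − 1 = 3.
1.1075360852 ÷ 3 = 0.3691786951

0.369179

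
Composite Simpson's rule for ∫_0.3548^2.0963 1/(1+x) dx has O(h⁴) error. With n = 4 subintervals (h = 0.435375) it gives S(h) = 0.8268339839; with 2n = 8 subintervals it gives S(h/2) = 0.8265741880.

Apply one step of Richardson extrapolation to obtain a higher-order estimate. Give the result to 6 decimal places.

0.826557

Order 4 gives 2^r = 16 and 2^r − 1 = 15.
16 × 0.8265741880 = 13.2251870080; 13.2251870080 − 0.8268339839 = 12.3983530241
Divide by 2^4 − 1 = 15.
Extrapolated: 12.3983530241 / 15 = 0.8265568683
Shift from A(h/2): −0.0000173197.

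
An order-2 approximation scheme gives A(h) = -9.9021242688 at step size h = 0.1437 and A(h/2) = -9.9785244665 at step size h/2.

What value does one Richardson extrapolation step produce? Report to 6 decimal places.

-10.003991

With r = 2 the leading error scales as h^2, so the weight is 2^2 = 4.
4·(-9.9785244665) = -39.9140978660; subtract (-9.9021242688) → -30.0119735972
Divide by 2^2 − 1 = 3.
R = (-30.0119735972)/3 = -10.0039911991
Correction |R − A(h/2)| = 2.547e-02; gap |A(h/2) − A(h)| = 7.640e-02.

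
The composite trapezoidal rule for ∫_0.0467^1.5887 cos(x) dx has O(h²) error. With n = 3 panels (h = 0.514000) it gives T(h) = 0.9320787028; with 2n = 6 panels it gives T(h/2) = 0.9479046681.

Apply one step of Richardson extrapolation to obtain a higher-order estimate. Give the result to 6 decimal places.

The method has order 2: 2^2 = 4.
4 × 0.9479046681 = 3.7916186724; subtract 0.9320787028 → 2.8595399696
Denominator 4 − 1 = 3.
Result: 0.9531799899

0.953180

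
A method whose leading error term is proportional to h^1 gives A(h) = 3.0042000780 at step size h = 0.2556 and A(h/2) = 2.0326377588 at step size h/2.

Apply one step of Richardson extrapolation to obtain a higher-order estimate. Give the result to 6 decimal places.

1.061075

Error is O(h^1); halving h shrinks it by 2^1 = 2.
Top: 2(2.0326377588) − (3.0042000780) = 1.0610754396
Extrapolated: 1.0610754396 / 1 = 1.0610754396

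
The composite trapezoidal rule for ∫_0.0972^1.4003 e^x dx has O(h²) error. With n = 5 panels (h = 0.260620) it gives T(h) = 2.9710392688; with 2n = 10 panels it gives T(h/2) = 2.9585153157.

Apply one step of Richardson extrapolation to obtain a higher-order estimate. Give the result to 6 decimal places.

2.954341

Leading term ∝ h^2; use weight 4 = 2^2.
Numerator 4×A(h/2) − A(h) = 4×2.9585153157 − 2.9710392688 = 8.8630219940
Extrapolated: 8.8630219940 / 3 = 2.9543406647
Shift from A(h/2): −0.0041746510.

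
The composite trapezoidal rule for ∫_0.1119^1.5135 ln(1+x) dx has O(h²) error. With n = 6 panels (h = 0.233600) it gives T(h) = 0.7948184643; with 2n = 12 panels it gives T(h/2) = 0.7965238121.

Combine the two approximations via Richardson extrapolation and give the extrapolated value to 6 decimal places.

0.797092

r = 2, so 2^r = 4.
4*0.7965238121 = 3.1860952484; 3.1860952484 − 0.7948184643 = 2.3912767841
Denominator 4 − 1 = 3.
R = 2.3912767841/3 = 0.7970922614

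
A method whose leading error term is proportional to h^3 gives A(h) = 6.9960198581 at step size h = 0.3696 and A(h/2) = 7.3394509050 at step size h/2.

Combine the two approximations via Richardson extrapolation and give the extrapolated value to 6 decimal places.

7.388512

Order 3 gives 2^r = 8 and 2^r − 1 = 7.
8 × 7.3394509050 − 6.9960198581 = 51.7195873819
Denominator 8 − 1 = 7.
Extrapolated: 51.7195873819 / 7 = 7.3885124831
Shift from A(h/2): +0.0490615781.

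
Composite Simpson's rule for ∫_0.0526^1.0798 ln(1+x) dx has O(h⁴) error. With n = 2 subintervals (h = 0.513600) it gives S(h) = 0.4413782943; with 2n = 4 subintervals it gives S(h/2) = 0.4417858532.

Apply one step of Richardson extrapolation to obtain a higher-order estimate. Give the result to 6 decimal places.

r = 4, so 2^r = 16.
Difference of the inputs: 0.4417858532 − 0.4413782943 = 0.0004075589
Divide by 2^4 − 1 = 15: 0.0004075589/15 = 0.0000271706
R = 0.4417858532 + 0.0000271706 = 0.4418130238
Correction |R − A(h/2)| = 2.717e-05; gap |A(h/2) − A(h)| = 4.076e-04.

0.441813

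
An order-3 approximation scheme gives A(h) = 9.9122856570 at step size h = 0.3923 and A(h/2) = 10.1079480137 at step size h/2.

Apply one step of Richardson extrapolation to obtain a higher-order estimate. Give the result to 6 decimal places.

10.135900

Leading term ∝ h^3; use weight 8 = 2^3.
Weighted: 80.8635841096 − 9.9122856570 = 70.9512984526
Denominator 8 − 1 = 7.
R = 70.9512984526/7 = 10.1358997789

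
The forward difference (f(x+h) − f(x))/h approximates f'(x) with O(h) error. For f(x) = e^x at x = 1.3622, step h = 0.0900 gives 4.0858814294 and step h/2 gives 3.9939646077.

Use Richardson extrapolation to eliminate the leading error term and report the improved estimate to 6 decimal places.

Error is O(h^1); halving h shrinks it by 2^1 = 2.
2·3.9939646077 = 7.9879292154; 7.9879292154 − 4.0858814294 = 3.9020477860
3.9020477860 ÷ 1 = 3.9020477860

3.902048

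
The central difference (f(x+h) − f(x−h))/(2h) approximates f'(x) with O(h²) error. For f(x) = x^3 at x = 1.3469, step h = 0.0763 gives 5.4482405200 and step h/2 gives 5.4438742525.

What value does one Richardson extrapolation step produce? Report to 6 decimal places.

Leading term ∝ h^2; use weight 4 = 2^2.
Numerator 4 × A(h/2) − A(h) = 4 × 5.4438742525 − 5.4482405200 = 16.3272564900
Extrapolated: 16.3272564900 / 3 = 5.4424188300
Correction |R − A(h/2)| = 1.455e-03; gap |A(h/2) − A(h)| = 4.366e-03.

5.442419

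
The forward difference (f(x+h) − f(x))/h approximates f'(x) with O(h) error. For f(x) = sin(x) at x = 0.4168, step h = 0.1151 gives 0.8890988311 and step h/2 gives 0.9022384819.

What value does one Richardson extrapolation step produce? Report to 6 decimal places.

The method has order 1: 2^1 = 2.
Top: 2(0.9022384819) − (0.8890988311) = 0.9153781327
(2 × 0.9022384819 − 0.8890988311)/(2 − 1) = 0.9153781327

0.915378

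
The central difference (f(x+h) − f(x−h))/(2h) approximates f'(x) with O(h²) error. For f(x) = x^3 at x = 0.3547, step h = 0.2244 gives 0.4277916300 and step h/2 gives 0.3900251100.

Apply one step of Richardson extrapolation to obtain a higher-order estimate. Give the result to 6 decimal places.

Leading term ∝ h^2; use weight 4 = 2^2.
Top: 4(0.3900251100) − (0.4277916300) = 1.1323088100
Divide by 2^2 − 1 = 3.
Result: 0.3774362700

0.377436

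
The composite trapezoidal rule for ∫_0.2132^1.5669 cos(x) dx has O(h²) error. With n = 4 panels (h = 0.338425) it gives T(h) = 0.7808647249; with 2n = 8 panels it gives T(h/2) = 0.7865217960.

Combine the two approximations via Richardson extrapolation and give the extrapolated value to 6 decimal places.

Error is O(h^2); halving h shrinks it by 2^2 = 4.
2^2*A(h/2) = 3.1460871840; minus A(h) gives 2.3652224591.
Denominator 4 − 1 = 3.
R = 2.3652224591/3 = 0.7884074864

0.788407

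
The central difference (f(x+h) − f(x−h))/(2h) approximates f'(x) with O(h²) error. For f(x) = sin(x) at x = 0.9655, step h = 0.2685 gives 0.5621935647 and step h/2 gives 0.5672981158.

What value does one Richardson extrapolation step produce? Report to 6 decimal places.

Leading term ∝ h^2; use weight 4 = 2^2.
4·0.5672981158 − 0.5621935647 = 1.7069988985
Divide by 2^2 − 1 = 3.
So the Richardson estimate is 0.5689996328.

0.569000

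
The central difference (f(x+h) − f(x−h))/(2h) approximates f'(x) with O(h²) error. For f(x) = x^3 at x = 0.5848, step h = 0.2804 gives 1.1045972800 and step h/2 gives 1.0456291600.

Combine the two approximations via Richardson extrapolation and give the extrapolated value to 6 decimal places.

r = 2, so 2^r = 4.
Top: 4(1.0456291600) − (1.1045972800) = 3.0779193600
Divide by 2^2 − 1 = 3.
Result: 1.0259731200

1.025973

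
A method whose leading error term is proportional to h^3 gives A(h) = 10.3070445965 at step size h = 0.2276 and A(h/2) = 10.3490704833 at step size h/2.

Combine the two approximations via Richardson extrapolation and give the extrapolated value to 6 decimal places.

Error is O(h^3); halving h shrinks it by 2^3 = 8.
Numerator 8×A(h/2) − A(h) = 8×10.3490704833 − 10.3070445965 = 72.4855192699
Divide by 2^3 − 1 = 7.
72.4855192699 ÷ 7 = 10.3550741814
Correction |R − A(h/2)| = 6.004e-03; gap |A(h/2) − A(h)| = 4.203e-02.

10.355074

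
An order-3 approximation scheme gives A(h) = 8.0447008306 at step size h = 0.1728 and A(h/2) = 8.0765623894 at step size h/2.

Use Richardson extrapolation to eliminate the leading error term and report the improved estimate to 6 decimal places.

8.081114

Method order is 3; weight 2^3 = 8.
8·8.0765623894 = 64.6124991152; 64.6124991152 − 8.0447008306 = 56.5677982846
Denominator 8 − 1 = 7.
R = 56.5677982846/7 = 8.0811140407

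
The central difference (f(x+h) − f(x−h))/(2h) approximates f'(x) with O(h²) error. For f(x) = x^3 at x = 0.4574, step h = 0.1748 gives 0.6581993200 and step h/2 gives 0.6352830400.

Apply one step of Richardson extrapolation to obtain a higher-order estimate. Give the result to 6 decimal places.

0.627644

Method order is 2; weight 2^2 = 4.
4*0.6352830400 − 0.6581993200 = 1.8829328400
Divide by 2^2 − 1 = 3.
Extrapolated: 1.8829328400 / 3 = 0.6276442800
Gap between inputs: 2.292e-02; correction applied: −0.0076387600.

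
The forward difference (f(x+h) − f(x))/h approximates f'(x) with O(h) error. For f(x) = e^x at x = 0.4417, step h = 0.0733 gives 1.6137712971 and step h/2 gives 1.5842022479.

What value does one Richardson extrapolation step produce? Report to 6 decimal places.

The method has order 1: 2^1 = 2.
Difference of the inputs: 1.5842022479 − 1.6137712971 = -0.0295690492
Divide by 2^1 − 1 = 1: (-0.0295690492)/1 = -0.0295690492
R = A(h/2) + (A(h/2) − A(h))/1 = 1.5842022479 − 0.0295690492 = 1.5546331987
Correction |R − A(h/2)| = 2.957e-02; gap |A(h/2) − A(h)| = 2.957e-02.

1.554633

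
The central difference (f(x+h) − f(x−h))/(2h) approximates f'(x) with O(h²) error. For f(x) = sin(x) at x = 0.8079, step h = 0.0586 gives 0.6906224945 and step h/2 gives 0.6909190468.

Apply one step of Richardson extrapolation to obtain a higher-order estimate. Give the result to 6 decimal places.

With r = 2 the leading error scales as h^2, so the weight is 2^2 = 4.
4×0.6909190468 − 0.6906224945 = 2.0730536927
Denominator 4 − 1 = 3.
2.0730536927 ÷ 3 = 0.6910178976

0.691018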